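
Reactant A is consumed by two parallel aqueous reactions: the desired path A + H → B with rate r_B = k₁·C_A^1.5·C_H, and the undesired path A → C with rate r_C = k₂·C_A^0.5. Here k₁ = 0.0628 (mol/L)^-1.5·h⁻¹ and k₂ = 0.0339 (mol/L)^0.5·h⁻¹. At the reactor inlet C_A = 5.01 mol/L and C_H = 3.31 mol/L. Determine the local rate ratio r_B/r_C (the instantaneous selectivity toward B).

30.7

S_{B/C} = r_B/r_C = (k₁·C_A^1.5·C_H)/(k₂·C_A^0.5) = (k₁/k₂)·C_A·C_H.
= (0.0628×5.010^1.5×3.310) / (0.0339×5.010^0.5) = 2.331/0.07588 = 30.7.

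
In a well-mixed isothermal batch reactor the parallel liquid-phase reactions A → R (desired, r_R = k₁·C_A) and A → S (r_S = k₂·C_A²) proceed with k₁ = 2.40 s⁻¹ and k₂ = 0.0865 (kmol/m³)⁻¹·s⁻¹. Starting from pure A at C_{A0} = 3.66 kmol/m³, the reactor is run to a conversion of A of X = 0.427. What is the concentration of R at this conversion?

C_A = C_{A0}(1−X) = 2.097 kmol/m³.
Along a PFR/batch, dC_R/dC_A = −r_R/(r_R+r_S) = −k₁/(k₁+k₂·C_A).
Integrating from C_{A0} to C_A: C_R = (2.40/0.0865)·ln[(2.40+0.0865·3.66)/(2.40+0.0865·2.10)] = 27.75·ln(2.717/2.581) = 1.416 kmol/m³.

1.42 kmol/m³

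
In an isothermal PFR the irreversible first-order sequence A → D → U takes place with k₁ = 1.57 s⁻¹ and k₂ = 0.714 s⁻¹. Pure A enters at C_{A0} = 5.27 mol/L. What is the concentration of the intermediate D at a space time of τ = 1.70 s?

Solving the coupled first-order balances gives C_D(τ) = [k₁/(k₂−k₁)]·C_{A0}·(e^(−k₁τ) − e^(−k₂τ)).
e^(−k₁τ) = e^(−1.57×1.70) = e^(−2.669) = 0.06932; e^(−k₂τ) = e^(−1.214) = 0.2971.
C_D = 1.57×5.27/(0.714−1.57) × (0.06932−0.2971) = (-9.666)×(-0.2277) = 2.201 mol/L.

2.20 mol/L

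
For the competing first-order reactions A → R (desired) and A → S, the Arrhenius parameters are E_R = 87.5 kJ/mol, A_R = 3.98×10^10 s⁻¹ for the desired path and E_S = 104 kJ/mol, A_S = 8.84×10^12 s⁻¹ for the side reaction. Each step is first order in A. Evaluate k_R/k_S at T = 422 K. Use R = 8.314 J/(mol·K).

0.496

k_R/k_S = (A_R/A_S)·exp[−(E_R−E_S)/(RT)] = (A_R/A_S)·exp[(E_S−E_R)/(RT)].
(E_S−E_R)/(RT) = (104−87.5)×10³/(8.314×422) = 16500/3509 = 4.703.
k_R/k_S = (3.98×10^10/8.84×10^12)·exp(4.703) = 0.004502 × 110.3 = 0.496.
Since E_R < E_S, lowering the temperature improves selectivity toward R.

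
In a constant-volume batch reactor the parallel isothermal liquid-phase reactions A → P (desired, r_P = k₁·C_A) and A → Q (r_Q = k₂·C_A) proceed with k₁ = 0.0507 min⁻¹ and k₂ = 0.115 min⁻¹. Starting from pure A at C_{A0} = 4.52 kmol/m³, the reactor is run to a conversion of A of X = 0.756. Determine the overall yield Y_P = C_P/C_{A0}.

C_A = C_{A0}(1−X) = 1.103 kmol/m³.
Both paths are first order in A, so the instantaneous fraction to P is constant: dC_P/d(−C_A) = k₁/(k₁+k₂) = 0.3060.
C_P = 0.3060·(C_{A0}−C_A) = 0.3060×3.417 = 1.05 kmol/m³.
Y_P = C_P/C_{A0} = 1.046/4.52 = 0.231.

0.231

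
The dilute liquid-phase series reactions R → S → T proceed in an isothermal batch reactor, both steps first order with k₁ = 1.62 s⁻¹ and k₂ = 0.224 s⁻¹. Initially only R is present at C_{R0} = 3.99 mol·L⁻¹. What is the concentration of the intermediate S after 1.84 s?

2.83 mol·L⁻¹

Solving the coupled first-order balances gives C_S(t) = [k₁/(k₂−k₁)]·C_{R0}·(e^(−k₁t) − e^(−k₂t)).
e^(−k₁t) = e^(−1.62×1.84) = e^(−2.981) = 0.05075; e^(−k₂t) = e^(−0.4122) = 0.6622.
C_S = 1.62×3.99/(0.224−1.62) × (0.05075−0.6622) = (-4.630)×(-0.6115) = 2.831 mol·L⁻¹.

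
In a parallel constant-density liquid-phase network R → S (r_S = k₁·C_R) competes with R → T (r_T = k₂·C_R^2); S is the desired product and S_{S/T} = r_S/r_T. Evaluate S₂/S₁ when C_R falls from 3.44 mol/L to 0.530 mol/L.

S_{S/T} = (k₁/k₂)·C_R⁻¹, so S₂/S₁ = (C_{R,2}/C_{R,1})⁻¹.
= 3.44/0.530 = 6.49.
Selectivity toward S rises as C_R falls — low-concentration operation is favoured.

6.49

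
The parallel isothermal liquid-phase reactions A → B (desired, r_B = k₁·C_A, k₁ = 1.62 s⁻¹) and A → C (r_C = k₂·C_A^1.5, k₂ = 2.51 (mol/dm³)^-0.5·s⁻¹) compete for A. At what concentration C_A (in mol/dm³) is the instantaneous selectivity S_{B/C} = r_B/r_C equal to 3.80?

S_{B/C} = (k₁/k₂)·C_A^-0.5 ⇒ C_A = (S·k₂/k₁)^(-2).
= (3.80×2.51/1.62)^(-2) = (5.888)^(-2) = 0.0288 mol/dm³.

0.0288 mol/dm³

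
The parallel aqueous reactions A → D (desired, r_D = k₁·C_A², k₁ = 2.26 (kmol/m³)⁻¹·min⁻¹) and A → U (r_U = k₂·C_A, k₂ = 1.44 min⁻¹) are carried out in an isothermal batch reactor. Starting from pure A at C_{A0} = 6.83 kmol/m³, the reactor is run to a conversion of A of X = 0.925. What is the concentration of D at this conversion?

C_A = C_{A0}(1−X) = 0.5122 kmol/m³.
Along a PFR/batch, dC_U/dC_A = −r_U/(r_D+r_U) = −k₂/(k₂+k₁·C_A).
Integrating from C_{A0} to C_A: C_U = (1.44/2.26)·ln[(1.44+2.26·6.83)/(1.44+2.26·0.512)] = 0.6372·ln(16.88/2.598) = 1.192 kmol/m³.
Then C_D = (C_{A0}−C_A) − C_U = 6.318 − 1.192 = 5.125 kmol/m³.

5.13 kmol/m³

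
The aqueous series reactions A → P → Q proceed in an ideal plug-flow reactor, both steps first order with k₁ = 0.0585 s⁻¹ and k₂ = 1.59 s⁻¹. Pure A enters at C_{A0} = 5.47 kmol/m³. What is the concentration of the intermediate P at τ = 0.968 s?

0.153 kmol/m³

For first-order series with pure A initially, C_P(τ) = k₁C_{A0}/(k₂−k₁)·(e^(−k₁τ) − e^(−k₂τ)).
e^(−k₁τ) = e^(−0.0585×0.968) = e^(−0.05663) = 0.9449; e^(−k₂τ) = e^(−1.539) = 0.2146.
C_P = 0.0585×5.47/(1.59−0.0585) × (0.9449−0.2146) = 0.2089×0.7304 = 0.1526 kmol/m³.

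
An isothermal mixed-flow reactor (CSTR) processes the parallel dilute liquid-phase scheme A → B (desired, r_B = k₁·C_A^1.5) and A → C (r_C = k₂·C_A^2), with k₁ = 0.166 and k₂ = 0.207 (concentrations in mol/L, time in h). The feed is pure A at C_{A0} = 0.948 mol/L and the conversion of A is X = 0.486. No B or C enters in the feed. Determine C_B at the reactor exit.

0.246 mol/L

Exit C_A = C_{A0}(1−X) = 0.948×0.514 = 0.4873 mol/L.
In a CSTR the entire volume is at exit conditions, so r_B = 0.166×0.4873^1.5 = 0.05646 and r_C = 0.207×0.4873^2 = 0.04915.
Fraction of consumed A going to B: r_B/(r_B+r_C) = 0.5346.
C_B = 0.5346·C_{A0}·X = 0.5346×0.948×0.486 = 0.246 mol/L.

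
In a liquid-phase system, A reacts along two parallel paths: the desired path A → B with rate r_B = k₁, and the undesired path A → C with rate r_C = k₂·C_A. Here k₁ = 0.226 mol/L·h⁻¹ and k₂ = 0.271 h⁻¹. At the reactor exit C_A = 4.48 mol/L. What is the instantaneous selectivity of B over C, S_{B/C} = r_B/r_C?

0.186

S_{B/C} = r_B/r_C = (k₁)/(k₂·C_A) = (k₁/k₂)·C_A⁻¹.
= (0.226) / (0.271×4.480) = 0.2260/1.214 = 0.186.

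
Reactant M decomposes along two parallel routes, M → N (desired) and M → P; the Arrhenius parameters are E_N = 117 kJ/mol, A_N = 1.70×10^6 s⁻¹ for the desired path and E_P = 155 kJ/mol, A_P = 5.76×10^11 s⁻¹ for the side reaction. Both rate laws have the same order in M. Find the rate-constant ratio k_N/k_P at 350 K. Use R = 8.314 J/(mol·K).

With equal orders, S_{N/P} = k_N/k_P = (A_N/A_P)·exp[(E_P−E_N)/(RT)].
(E_P−E_N)/(RT) = (155−117)×10³/(8.314×350) = 38000/2910 = 13.06.
k_N/k_P = (1.70×10^6/5.76×10^11)·exp(13.06) = 2.951×10^-6 × 4.692×10^5 = 1.38.
Since E_N < E_P, lowering the temperature improves selectivity toward N.

1.38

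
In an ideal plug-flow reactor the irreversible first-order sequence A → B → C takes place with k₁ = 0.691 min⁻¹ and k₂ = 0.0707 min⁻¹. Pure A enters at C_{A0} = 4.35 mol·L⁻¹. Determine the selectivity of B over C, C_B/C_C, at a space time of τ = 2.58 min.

Solving the coupled first-order balances gives C_B(τ) = [k₁/(k₂−k₁)]·C_{A0}·(e^(−k₁τ) − e^(−k₂τ)).
e^(−k₁τ) = e^(−0.691×2.58) = e^(−1.783) = 0.1682; e^(−k₂τ) = e^(−0.1824) = 0.8333.
C_B = 0.691×4.35/(0.0707−0.691) × (0.1682−0.8333) = (-4.846)×(-0.6651) = 3.223 mol·L⁻¹.
C_A = C_{A0}e^(−k₁τ) = 0.7315 mol·L⁻¹, so C_C = C_{A0}−C_A−C_B = 0.3956 mol·L⁻¹; C_B/C_C = 8.15.

8.15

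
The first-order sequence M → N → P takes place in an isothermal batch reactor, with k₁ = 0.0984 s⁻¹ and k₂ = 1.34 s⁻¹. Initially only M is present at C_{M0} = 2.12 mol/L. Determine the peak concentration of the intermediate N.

At the optimum, C_{N,max}/C_{M0} = (k₁/k₂)^[k₂/(k₂−k₁)].
= (0.0984/1.34)^(1.34/(1.34−0.0984)) = (0.07343)^(1.079) = 0.05970.
C_{N,max} = 0.05970×2.12 = 0.127 mol/L.

0.127 mol/L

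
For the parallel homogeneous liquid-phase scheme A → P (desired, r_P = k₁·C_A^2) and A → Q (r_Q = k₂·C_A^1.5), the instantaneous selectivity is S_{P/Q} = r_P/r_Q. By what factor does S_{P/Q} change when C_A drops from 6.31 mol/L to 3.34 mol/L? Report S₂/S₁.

0.728

S_{P/Q} = (k₁/k₂)·C_A^0.5, so S₂/S₁ = (C_{A,2}/C_{A,1})^0.5.
= (3.34/6.31)^0.5 = (0.5293)^0.5 = 0.728.
Selectivity toward P falls as C_A falls — high-concentration operation is favoured.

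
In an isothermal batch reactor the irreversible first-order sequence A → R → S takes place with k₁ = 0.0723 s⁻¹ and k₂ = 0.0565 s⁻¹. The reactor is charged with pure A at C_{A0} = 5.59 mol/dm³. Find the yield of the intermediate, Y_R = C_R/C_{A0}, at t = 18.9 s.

Solving the coupled first-order balances gives C_R(t) = [k₁/(k₂−k₁)]·C_{A0}·(e^(−k₁t) − e^(−k₂t)).
e^(−k₁t) = e^(−0.0723×18.9) = e^(−1.366) = 0.2550; e^(−k₂t) = e^(−1.068) = 0.3437.
C_R = 0.0723×5.59/(0.0565−0.0723) × (0.2550−0.3437) = (-25.58)×(-0.08874) = 2.270 mol/dm³.
Y_R = C_R/C_{A0} = 2.270/5.59 = 0.406.

0.406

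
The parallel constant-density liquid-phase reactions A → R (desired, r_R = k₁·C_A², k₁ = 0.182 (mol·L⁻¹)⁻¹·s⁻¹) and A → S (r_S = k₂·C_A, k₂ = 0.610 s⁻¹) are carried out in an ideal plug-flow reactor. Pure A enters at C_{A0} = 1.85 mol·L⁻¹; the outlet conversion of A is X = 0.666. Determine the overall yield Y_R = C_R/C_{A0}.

C_A = C_{A0}(1−X) = 0.6179 mol·L⁻¹.
Along a PFR/batch, dC_S/dC_A = −r_S/(r_R+r_S) = −k₂/(k₂+k₁·C_A).
Integrating from C_{A0} to C_A: C_S = (0.610/0.182)·ln[(0.610+0.182·1.85)/(0.610+0.182·0.618)] = 3.352·ln(0.9467/0.7225) = 0.9060 mol·L⁻¹.
Then C_R = (C_{A0}−C_A) − C_S = 1.232 − 0.9060 = 0.3261 mol·L⁻¹.
Y_R = C_R/C_{A0} = 0.3261/1.85 = 0.176.

0.176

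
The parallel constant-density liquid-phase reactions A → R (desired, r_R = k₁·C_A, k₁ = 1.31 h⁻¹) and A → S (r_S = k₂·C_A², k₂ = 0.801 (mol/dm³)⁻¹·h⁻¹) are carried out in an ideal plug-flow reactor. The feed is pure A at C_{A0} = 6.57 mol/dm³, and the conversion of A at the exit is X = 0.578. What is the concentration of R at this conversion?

1.02 mol/dm³

C_A = C_{A0}(1−X) = 2.773 mol/dm³.
Along a PFR/batch, dC_R/dC_A = −r_R/(r_R+r_S) = −k₁/(k₁+k₂·C_A).
Integrating from C_{A0} to C_A: C_R = (1.31/0.801)·ln[(1.31+0.801·6.57)/(1.31+0.801·2.77)] = 1.635·ln(6.573/3.531) = 1.016 mol/dm³.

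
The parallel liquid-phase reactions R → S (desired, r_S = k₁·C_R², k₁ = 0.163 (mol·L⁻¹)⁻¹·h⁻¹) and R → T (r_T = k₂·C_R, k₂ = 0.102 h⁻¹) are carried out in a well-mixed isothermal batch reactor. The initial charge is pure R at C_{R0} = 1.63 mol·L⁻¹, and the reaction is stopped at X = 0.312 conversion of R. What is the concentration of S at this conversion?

0.349 mol·L⁻¹

C_R = C_{R0}(1−X) = 1.121 mol·L⁻¹.
Along a PFR/batch, dC_T/dC_R = −r_T/(r_S+r_T) = −k₂/(k₂+k₁·C_R).
Integrating from C_{R0} to C_R: C_T = (0.102/0.163)·ln[(0.102+0.163·1.63)/(0.102+0.163·1.12)] = 0.6258·ln(0.3677/0.2848) = 0.1599 mol·L⁻¹.
Then C_S = (C_{R0}−C_R) − C_T = 0.5086 − 0.1599 = 0.3487 mol·L⁻¹.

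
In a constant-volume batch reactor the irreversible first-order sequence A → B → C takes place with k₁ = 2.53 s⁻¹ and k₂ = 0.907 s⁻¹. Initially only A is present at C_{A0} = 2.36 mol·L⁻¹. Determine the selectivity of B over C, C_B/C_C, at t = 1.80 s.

For first-order series with pure A initially, C_B(t) = k₁C_{A0}/(k₂−k₁)·(e^(−k₁t) − e^(−k₂t)).
e^(−k₁t) = e^(−2.53×1.80) = e^(−4.554) = 0.01053; e^(−k₂t) = e^(−1.633) = 0.1954.
C_B = 2.53×2.36/(0.907−2.53) × (0.01053−0.1954) = (-3.679)×(-0.1849) = 0.6802 mol·L⁻¹.
C_A = C_{A0}e^(−k₁t) = 0.02484 mol·L⁻¹, so C_C = C_{A0}−C_A−C_B = 1.655 mol·L⁻¹; C_B/C_C = 0.411.

0.411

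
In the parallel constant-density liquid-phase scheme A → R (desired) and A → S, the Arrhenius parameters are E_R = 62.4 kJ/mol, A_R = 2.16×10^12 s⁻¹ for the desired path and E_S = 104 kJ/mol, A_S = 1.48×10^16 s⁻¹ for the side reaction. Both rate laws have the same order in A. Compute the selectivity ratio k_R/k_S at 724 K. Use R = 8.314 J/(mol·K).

k_R/k_S = (A_R/A_S)·exp[−(E_R−E_S)/(RT)] = (A_R/A_S)·exp[(E_S−E_R)/(RT)].
(E_S−E_R)/(RT) = (104−62.4)×10³/(8.314×724) = 41600/6019 = 6.911.
k_R/k_S = (2.16×10^12/1.48×10^16)·exp(6.911) = 1.459×10^-4 × 1003 = 0.146.
Since E_R < E_S, lowering the temperature improves selectivity toward R.

0.146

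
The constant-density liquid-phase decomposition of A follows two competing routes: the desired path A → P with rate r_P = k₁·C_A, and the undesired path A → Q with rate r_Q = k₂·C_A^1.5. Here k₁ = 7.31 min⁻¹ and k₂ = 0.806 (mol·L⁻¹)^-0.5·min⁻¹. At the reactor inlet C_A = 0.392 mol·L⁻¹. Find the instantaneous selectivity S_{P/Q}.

S_{P/Q} = r_P/r_Q = (k₁·C_A)/(k₂·C_A^1.5) = (k₁/k₂)·C_A^-0.5.
= (7.31×0.3920) / (0.806×0.3920^1.5) = 2.866/0.1978 = 14.5.

14.5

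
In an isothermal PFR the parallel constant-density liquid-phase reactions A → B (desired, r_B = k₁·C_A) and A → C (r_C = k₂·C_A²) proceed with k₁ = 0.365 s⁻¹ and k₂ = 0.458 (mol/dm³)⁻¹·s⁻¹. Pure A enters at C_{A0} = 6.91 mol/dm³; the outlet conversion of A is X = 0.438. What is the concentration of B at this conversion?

0.397 mol/dm³

C_A = C_{A0}(1−X) = 3.883 mol/dm³.
Along a PFR/batch, dC_B/dC_A = −r_B/(r_B+r_C) = −k₁/(k₁+k₂·C_A).
Integrating from C_{A0} to C_A: C_B = (0.365/0.458)·ln[(0.365+0.458·6.91)/(0.365+0.458·3.88)] = 0.7969·ln(3.530/2.144) = 0.3975 mol/dm³.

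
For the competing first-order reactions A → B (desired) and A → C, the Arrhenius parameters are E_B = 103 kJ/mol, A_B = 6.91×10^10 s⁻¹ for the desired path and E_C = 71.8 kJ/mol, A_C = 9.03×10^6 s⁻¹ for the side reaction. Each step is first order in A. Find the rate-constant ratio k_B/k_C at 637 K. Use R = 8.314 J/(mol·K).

21.1

k_B/k_C = (A_B/A_C)·exp[−(E_B−E_C)/(RT)] = (A_B/A_C)·exp[(E_C−E_B)/(RT)].
(E_C−E_B)/(RT) = (71.8−103)×10³/(8.314×637) = -31200/5296 = -5.891.
k_B/k_C = (6.91×10^10/9.03×10^6)·exp(-5.891) = 7652 × 0.002764 = 21.1.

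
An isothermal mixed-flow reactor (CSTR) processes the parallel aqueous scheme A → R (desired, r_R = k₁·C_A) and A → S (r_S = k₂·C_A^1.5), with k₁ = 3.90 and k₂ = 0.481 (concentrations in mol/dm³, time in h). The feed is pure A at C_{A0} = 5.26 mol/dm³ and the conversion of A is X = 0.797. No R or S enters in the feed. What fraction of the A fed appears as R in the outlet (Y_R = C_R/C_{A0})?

Exit C_A = C_{A0}(1−X) = 5.26×0.203 = 1.068 mol/dm³.
A CSTR operates uniformly at the exit composition, giving r_R = 4.164 and r_S = 0.5307 (each k·C_A^n at C_A = 1.068).
Fraction of consumed A going to R: r_R/(r_R+r_S) = 0.8870.
C_R = 0.8870·C_{A0}·X = 0.8870×5.26×0.797 = 3.72 mol/dm³; Y_R = C_R/C_{A0} = 0.707.

0.707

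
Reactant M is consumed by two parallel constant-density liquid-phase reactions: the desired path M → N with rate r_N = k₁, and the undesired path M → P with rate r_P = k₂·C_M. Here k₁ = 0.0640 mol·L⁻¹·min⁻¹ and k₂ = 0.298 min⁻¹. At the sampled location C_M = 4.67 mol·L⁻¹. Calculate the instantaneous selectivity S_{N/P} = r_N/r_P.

0.0460

S_{N/P} = r_N/r_P = (k₁)/(k₂·C_M) = (k₁/k₂)·C_M⁻¹.
= (0.0640) / (0.298×4.670) = 0.06400/1.392 = 0.0460.
The undesired path is higher order in M, so low C_M (CSTR or dilute feed) favours N.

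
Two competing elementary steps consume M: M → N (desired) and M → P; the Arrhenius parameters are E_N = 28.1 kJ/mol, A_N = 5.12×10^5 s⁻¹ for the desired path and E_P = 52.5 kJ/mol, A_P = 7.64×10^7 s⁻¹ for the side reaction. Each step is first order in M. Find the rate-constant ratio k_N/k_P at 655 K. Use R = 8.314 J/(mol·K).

0.592

k_N/k_P = (A_N/A_P)·exp[−(E_N−E_P)/(RT)] = (A_N/A_P)·exp[(E_P−E_N)/(RT)].
(E_P−E_N)/(RT) = (52.5−28.1)×10³/(8.314×655) = 24400/5446 = 4.481.
k_N/k_P = (5.12×10^5/7.64×10^7)·exp(4.481) = 0.006702 × 88.29 = 0.592.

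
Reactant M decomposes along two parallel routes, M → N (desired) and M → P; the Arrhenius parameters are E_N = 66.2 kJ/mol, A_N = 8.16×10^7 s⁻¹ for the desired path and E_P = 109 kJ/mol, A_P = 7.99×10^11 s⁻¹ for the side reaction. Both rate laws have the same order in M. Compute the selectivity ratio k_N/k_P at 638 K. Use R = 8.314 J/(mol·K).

k_N/k_P = (A_N/A_P)·exp[−(E_N−E_P)/(RT)] = (A_N/A_P)·exp[(E_P−E_N)/(RT)].
(E_P−E_N)/(RT) = (109−66.2)×10³/(8.314×638) = 42800/5304 = 8.069.
k_N/k_P = (8.16×10^7/7.99×10^11)·exp(8.069) = 1.021×10^-4 × 3194 = 0.326.

0.326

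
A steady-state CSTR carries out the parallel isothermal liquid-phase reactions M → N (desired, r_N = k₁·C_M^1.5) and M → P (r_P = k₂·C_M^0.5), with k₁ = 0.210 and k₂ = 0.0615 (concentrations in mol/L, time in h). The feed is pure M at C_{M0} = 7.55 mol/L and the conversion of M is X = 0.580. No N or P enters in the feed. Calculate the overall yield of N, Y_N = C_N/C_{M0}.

Exit C_M = C_{M0}(1−X) = 7.55×0.420 = 3.171 mol/L.
Rates in a CSTR are evaluated at the outlet concentration: r_N = 0.210×3.171^1.5 = 1.186, r_P = 0.0615×3.171^0.5 = 0.1095.
Fraction of consumed M going to N: r_N/(r_N+r_P) = 0.9155.
C_N = 0.9155·C_{M0}·X = 0.9155×7.55×0.580 = 4.01 mol/L; Y_N = C_N/C_{M0} = 0.531.

0.531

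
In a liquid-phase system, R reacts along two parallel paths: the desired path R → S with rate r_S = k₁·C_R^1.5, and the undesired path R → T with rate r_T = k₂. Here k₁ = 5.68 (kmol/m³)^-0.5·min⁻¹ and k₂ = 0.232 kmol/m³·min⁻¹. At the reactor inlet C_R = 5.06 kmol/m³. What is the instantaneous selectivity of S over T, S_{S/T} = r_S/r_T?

279

S_{S/T} = r_S/r_T = (k₁·C_R^1.5)/(k₂) = (k₁/k₂)·C_R^1.5.
= (5.68×5.060^1.5) / (0.232) = 64.65/0.2320 = 279.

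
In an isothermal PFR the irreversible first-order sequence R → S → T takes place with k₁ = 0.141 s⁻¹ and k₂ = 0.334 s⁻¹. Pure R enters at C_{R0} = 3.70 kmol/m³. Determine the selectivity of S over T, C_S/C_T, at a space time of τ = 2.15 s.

Solving the coupled first-order balances gives C_S(τ) = [k₁/(k₂−k₁)]·C_{R0}·(e^(−k₁τ) − e^(−k₂τ)).
e^(−k₁τ) = e^(−0.141×2.15) = e^(−0.3031) = 0.7385; e^(−k₂τ) = e^(−0.7181) = 0.4877.
C_S = 0.141×3.70/(0.334−0.141) × (0.7385−0.4877) = 2.703×0.2508 = 0.6780 kmol/m³.
C_R = C_{R0}e^(−k₁τ) = 2.732 kmol/m³, so C_T = C_{R0}−C_R−C_S = 0.2896 kmol/m³; C_S/C_T = 2.34.

2.34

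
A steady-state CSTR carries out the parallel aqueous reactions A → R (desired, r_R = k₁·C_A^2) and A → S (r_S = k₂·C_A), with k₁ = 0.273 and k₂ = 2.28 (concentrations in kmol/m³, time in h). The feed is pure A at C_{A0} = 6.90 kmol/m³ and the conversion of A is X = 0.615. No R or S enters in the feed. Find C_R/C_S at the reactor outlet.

Exit C_A = C_{A0}(1−X) = 6.90×0.385 = 2.657 kmol/m³.
In a CSTR the entire volume is at exit conditions, so r_R = 0.273×2.657^2 = 1.927 and r_S = 2.28×2.657 = 6.057.
Overall selectivity = C_R/C_S = r_Rτ/(r_Sτ) = r_R/r_S = 0.318.

0.318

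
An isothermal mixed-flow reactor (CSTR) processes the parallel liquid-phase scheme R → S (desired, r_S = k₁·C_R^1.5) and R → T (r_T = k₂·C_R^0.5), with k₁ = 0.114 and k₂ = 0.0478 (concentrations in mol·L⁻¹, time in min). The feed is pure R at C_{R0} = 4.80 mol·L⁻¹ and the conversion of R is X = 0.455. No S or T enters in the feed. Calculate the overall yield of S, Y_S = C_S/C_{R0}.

Exit C_R = C_{R0}(1−X) = 4.80×0.545 = 2.616 mol·L⁻¹.
In a CSTR the entire volume is at exit conditions, so r_S = 0.114×2.616^1.5 = 0.4823 and r_T = 0.0478×2.616^0.5 = 0.07731.
Fraction of consumed R going to S: r_S/(r_S+r_T) = 0.8619.
C_S = 0.8619·C_{R0}·X = 0.8619×4.80×0.455 = 1.88 mol·L⁻¹; Y_S = C_S/C_{R0} = 0.392.

0.392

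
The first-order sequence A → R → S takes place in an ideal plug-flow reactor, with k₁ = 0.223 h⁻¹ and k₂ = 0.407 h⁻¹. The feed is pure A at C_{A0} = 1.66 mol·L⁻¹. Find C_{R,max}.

For a first-order series the maximum intermediate yield is C_{R,max}/C_{A0} = (k₁/k₂)^[k₂/(k₂−k₁)].
= (0.223/0.407)^(0.407/(0.407−0.223)) = (0.5479)^(2.212) = 0.2643.
C_{R,max} = 0.2643×1.66 = 0.439 mol·L⁻¹.

0.439 mol·L⁻¹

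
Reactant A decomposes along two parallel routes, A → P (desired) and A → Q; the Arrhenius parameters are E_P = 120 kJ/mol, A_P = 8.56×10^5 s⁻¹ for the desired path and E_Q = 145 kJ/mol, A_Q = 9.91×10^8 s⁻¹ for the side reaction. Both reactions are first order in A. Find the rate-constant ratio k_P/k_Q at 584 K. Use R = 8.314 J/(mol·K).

With equal orders, S_{P/Q} = k_P/k_Q = (A_P/A_Q)·exp[(E_Q−E_P)/(RT)].
(E_Q−E_P)/(RT) = (145−120)×10³/(8.314×584) = 25000/4855 = 5.149.
k_P/k_Q = (8.56×10^5/9.91×10^8)·exp(5.149) = 8.638×10^-4 × 172.2 = 0.149.

0.149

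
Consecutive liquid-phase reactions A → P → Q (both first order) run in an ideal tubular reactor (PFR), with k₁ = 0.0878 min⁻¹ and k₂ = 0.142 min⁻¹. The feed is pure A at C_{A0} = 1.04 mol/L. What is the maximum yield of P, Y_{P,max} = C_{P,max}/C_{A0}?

At the optimum, C_{P,max}/C_{A0} = (k₁/k₂)^[k₂/(k₂−k₁)].
= (0.0878/0.142)^(0.142/(0.142−0.0878)) = (0.6183)^(2.620) = 0.2838.

0.284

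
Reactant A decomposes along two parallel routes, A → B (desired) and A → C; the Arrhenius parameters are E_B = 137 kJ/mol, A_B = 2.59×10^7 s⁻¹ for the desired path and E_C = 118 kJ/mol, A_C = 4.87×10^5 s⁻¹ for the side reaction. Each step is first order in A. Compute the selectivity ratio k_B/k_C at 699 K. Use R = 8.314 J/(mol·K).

2.02

With equal orders, S_{B/C} = k_B/k_C = (A_B/A_C)·exp[(E_C−E_B)/(RT)].
(E_C−E_B)/(RT) = (118−137)×10³/(8.314×699) = -19000/5811 = -3.269.
k_B/k_C = (2.59×10^7/4.87×10^5)·exp(-3.269) = 53.18 × 0.03803 = 2.02.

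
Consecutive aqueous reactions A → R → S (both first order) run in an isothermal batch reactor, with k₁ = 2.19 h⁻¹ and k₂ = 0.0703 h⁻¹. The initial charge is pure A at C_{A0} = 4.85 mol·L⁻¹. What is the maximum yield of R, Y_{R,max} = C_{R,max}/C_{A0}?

For a first-order series the maximum intermediate yield is C_{R,max}/C_{A0} = (k₁/k₂)^[k₂/(k₂−k₁)].
= (2.19/0.0703)^(0.0703/(0.0703−2.19)) = (31.15)^(-0.03317) = 0.8922.

0.892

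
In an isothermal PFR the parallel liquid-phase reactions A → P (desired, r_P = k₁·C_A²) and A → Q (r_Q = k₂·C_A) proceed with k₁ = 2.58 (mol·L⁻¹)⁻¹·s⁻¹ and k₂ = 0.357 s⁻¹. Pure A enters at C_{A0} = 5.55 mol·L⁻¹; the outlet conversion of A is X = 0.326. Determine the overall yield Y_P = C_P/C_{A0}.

C_A = C_{A0}(1−X) = 3.741 mol·L⁻¹.
Along a PFR/batch, dC_Q/dC_A = −r_Q/(r_P+r_Q) = −k₂/(k₂+k₁·C_A).
Integrating from C_{A0} to C_A: C_Q = (0.357/2.58)·ln[(0.357+2.58·5.55)/(0.357+2.58·3.74)] = 0.1384·ln(14.68/10.01) = 0.05297 mol·L⁻¹.
Then C_P = (C_{A0}−C_A) − C_Q = 1.809 − 0.05297 = 1.756 mol·L⁻¹.
Y_P = C_P/C_{A0} = 1.756/5.55 = 0.316.

0.316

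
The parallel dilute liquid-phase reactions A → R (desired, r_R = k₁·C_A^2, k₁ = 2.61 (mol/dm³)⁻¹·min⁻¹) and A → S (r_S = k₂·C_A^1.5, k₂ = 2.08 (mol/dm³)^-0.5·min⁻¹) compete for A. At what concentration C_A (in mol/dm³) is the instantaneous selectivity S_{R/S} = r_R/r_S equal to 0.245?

S_{R/S} = (k₁/k₂)·C_A^0.5 ⇒ C_A = (S·k₂/k₁)^(2).
= (0.245×2.08/2.61)^(2) = (0.1952)^(2) = 0.0381 mol/dm³.

0.0381 mol/dm³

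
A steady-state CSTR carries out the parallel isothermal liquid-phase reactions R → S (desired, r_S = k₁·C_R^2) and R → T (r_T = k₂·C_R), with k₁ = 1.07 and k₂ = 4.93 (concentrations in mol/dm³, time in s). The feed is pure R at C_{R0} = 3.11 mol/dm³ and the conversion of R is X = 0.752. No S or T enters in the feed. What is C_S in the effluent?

0.335 mol/dm³

Exit C_R = C_{R0}(1−X) = 3.11×0.248 = 0.7713 mol/dm³.
Rates in a CSTR are evaluated at the outlet concentration: r_S = 1.07×0.7713^2 = 0.6365, r_T = 4.93×0.7713 = 3.802.
Fraction of consumed R going to S: r_S/(r_S+r_T) = 0.1434.
C_S = 0.1434·C_{R0}·X = 0.1434×3.11×0.752 = 0.335 mol/dm³.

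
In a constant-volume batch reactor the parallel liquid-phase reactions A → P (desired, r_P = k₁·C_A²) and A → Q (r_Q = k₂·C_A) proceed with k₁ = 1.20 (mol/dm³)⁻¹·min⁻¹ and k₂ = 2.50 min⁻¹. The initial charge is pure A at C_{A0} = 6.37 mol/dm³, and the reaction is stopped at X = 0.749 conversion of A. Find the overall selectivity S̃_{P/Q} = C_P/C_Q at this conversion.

1.76

C_A = C_{A0}(1−X) = 1.599 mol/dm³.
Along a PFR/batch, dC_Q/dC_A = −r_Q/(r_P+r_Q) = −k₂/(k₂+k₁·C_A).
Integrating from C_{A0} to C_A: C_Q = (2.50/1.20)·ln[(2.50+1.20·6.37)/(2.50+1.20·1.60)] = 2.083·ln(10.14/4.419) = 1.731 mol/dm³.
Then C_P = (C_{A0}−C_A) − C_Q = 4.771 − 1.731 = 3.040 mol/dm³.
S̃_{P/Q} = C_P/C_Q = 3.040/1.731 = 1.76.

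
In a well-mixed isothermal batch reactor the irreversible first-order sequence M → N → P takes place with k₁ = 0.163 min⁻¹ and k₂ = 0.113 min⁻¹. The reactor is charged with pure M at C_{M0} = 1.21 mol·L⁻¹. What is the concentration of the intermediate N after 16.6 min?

Solving the coupled first-order balances gives C_N(t) = [k₁/(k₂−k₁)]·C_{M0}·(e^(−k₁t) − e^(−k₂t)).
e^(−k₁t) = e^(−0.163×16.6) = e^(−2.706) = 0.06682; e^(−k₂t) = e^(−1.876) = 0.1532.
C_N = 0.163×1.21/(0.113−0.163) × (0.06682−0.1532) = (-3.945)×(-0.08642) = 0.3409 mol·L⁻¹.

0.341 mol·L⁻¹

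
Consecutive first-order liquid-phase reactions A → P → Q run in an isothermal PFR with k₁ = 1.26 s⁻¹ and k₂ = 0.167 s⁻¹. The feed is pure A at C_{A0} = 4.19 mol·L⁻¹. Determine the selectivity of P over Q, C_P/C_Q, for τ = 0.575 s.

18.2

For first-order series with pure A initially, C_P(τ) = k₁C_{A0}/(k₂−k₁)·(e^(−k₁τ) − e^(−k₂τ)).
e^(−k₁τ) = e^(−1.26×0.575) = e^(−0.7245) = 0.4846; e^(−k₂τ) = e^(−0.09602) = 0.9084.
C_P = 1.26×4.19/(0.167−1.26) × (0.4846−0.9084) = (-4.830)×(-0.4239) = 2.047 mol·L⁻¹.
C_A = C_{A0}e^(−k₁τ) = 2.030 mol·L⁻¹, so C_Q = C_{A0}−C_A−C_P = 0.1123 mol·L⁻¹; C_P/C_Q = 18.2.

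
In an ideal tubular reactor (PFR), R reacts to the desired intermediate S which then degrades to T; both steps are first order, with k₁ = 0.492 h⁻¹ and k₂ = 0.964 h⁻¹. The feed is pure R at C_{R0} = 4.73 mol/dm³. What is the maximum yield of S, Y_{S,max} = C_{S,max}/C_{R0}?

At the optimum, C_{S,max}/C_{R0} = (k₁/k₂)^[k₂/(k₂−k₁)].
= (0.492/0.964)^(0.964/(0.964−0.492)) = (0.5104)^(2.042) = 0.2532.

0.253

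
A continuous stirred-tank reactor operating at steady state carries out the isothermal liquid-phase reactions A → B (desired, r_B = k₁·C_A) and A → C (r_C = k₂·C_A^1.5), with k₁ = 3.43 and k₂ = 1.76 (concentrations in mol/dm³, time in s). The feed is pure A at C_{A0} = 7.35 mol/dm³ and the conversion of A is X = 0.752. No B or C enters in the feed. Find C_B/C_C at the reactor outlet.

1.44

Exit C_A = C_{A0}(1−X) = 7.35×0.248 = 1.823 mol/dm³.
In a CSTR the entire volume is at exit conditions, so r_B = 3.43×1.823 = 6.252 and r_C = 1.76×1.823^1.5 = 4.331.
Overall selectivity = C_B/C_C = r_Bτ/(r_Cτ) = r_B/r_C = 1.44.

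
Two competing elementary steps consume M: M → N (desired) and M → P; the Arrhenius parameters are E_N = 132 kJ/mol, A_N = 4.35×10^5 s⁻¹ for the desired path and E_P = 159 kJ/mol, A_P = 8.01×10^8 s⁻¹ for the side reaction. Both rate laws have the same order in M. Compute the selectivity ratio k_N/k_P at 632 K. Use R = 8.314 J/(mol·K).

0.0926

k_N/k_P = (A_N/A_P)·exp[−(E_N−E_P)/(RT)] = (A_N/A_P)·exp[(E_P−E_N)/(RT)].
(E_P−E_N)/(RT) = (159−132)×10³/(8.314×632) = 27000/5254 = 5.139.
k_N/k_P = (4.35×10^5/8.01×10^8)·exp(5.139) = 5.431×10^-4 × 170.5 = 0.0926.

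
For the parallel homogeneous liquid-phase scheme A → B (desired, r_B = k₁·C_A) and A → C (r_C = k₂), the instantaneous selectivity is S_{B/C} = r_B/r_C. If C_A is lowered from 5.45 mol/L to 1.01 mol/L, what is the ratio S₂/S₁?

S_{B/C} = (k₁/k₂)·C_A, so S₂/S₁ = (C_{A,2}/C_{A,1}).
= 1.01/5.45 = 0.185.
Selectivity toward B falls as C_A falls — high-concentration operation is favoured.

0.185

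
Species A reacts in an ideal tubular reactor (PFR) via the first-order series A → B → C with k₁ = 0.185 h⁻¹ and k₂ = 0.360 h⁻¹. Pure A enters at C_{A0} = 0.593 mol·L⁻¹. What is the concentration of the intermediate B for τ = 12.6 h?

Solving the coupled first-order balances gives C_B(τ) = [k₁/(k₂−k₁)]·C_{A0}·(e^(−k₁τ) − e^(−k₂τ)).
e^(−k₁τ) = e^(−0.185×12.6) = e^(−2.331) = 0.09720; e^(−k₂τ) = e^(−4.536) = 0.01072.
C_B = 0.185×0.593/(0.360−0.185) × (0.09720−0.01072) = 0.6269×0.08648 = 0.05421 mol·L⁻¹.

0.0542 mol·L⁻¹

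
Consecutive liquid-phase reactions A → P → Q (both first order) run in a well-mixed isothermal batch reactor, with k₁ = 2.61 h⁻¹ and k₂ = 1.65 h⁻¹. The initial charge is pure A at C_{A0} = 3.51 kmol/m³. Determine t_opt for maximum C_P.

0.478 h

For first-order series the maximum of C_P occurs at t_opt = ln(k₂/k₁)/(k₂−k₁).
= ln(1.65/2.61)/(1.65−2.61) = ln(0.6322)/-0.9600 = -0.4586/-0.9600 = 0.478 h.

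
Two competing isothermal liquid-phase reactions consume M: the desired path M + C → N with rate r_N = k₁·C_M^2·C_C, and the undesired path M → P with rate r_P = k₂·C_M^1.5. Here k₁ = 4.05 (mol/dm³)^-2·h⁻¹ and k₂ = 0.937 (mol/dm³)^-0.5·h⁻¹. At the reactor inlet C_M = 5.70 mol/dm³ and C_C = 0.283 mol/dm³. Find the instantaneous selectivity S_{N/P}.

S_{N/P} = r_N/r_P = (k₁·C_M^2·C_C)/(k₂·C_M^1.5) = (k₁/k₂)·C_M^0.5·C_C.
= (4.05×5.700^2×0.2830) / (0.937×5.700^1.5) = 37.24/12.75 = 2.92.
Since the desired path is higher order in M, keeping C_M high (PFR or concentrated feed) favours N.

2.92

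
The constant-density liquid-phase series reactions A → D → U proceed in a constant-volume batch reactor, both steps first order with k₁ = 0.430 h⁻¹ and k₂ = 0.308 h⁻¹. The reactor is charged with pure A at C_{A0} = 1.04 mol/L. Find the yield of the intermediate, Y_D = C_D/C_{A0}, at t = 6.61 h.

0.255

For first-order series with pure A initially, C_D(t) = k₁C_{A0}/(k₂−k₁)·(e^(−k₁t) − e^(−k₂t)).
e^(−k₁t) = e^(−0.430×6.61) = e^(−2.842) = 0.05829; e^(−k₂t) = e^(−2.036) = 0.1306.
C_D = 0.430×1.04/(0.308−0.430) × (0.05829−0.1306) = (-3.666)×(-0.07227) = 0.2649 mol/L.
Y_D = C_D/C_{A0} = 0.2649/1.04 = 0.255.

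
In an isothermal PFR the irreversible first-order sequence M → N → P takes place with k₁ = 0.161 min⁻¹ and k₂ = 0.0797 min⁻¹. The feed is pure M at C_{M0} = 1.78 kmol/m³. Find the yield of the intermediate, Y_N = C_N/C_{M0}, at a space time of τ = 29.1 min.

0.176

For first-order series with pure M initially, C_N(τ) = k₁C_{M0}/(k₂−k₁)·(e^(−k₁τ) − e^(−k₂τ)).
e^(−k₁τ) = e^(−0.161×29.1) = e^(−4.685) = 0.009232; e^(−k₂τ) = e^(−2.319) = 0.09835.
C_N = 0.161×1.78/(0.0797−0.161) × (0.009232−0.09835) = (-3.525)×(-0.08911) = 0.3141 kmol/m³.
Y_N = C_N/C_{M0} = 0.3141/1.78 = 0.176.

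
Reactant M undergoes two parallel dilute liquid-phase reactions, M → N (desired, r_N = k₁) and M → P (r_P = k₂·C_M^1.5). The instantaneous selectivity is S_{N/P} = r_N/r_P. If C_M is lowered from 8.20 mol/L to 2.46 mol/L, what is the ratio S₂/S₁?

S_{N/P} = (k₁/k₂)·C_M^-1.5, so S₂/S₁ = (C_{M,2}/C_{M,1})^-1.5.
= (2.46/8.20)^(-1.5) = (0.3000)^(-1.5) = 6.09.
Selectivity toward N rises as C_M falls — low-concentration operation is favoured.

6.09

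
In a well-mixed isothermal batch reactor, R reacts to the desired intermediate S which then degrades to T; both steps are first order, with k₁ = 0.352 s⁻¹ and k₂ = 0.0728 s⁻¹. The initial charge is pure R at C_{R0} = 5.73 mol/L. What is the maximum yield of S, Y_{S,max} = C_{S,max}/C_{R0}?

At the optimum, C_{S,max}/C_{R0} = (k₁/k₂)^[k₂/(k₂−k₁)].
= (0.352/0.0728)^(0.0728/(0.0728−0.352)) = (4.835)^(-0.2607) = 0.6630.

0.663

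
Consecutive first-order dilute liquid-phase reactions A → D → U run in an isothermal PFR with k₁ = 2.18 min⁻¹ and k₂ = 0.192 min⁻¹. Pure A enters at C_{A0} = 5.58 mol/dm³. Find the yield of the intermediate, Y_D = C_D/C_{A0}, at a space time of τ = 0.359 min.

0.522

For first-order series with pure A initially, C_D(τ) = k₁C_{A0}/(k₂−k₁)·(e^(−k₁τ) − e^(−k₂τ)).
e^(−k₁τ) = e^(−2.18×0.359) = e^(−0.7826) = 0.4572; e^(−k₂τ) = e^(−0.06893) = 0.9334.
C_D = 2.18×5.58/(0.192−2.18) × (0.4572−0.9334) = (-6.119)×(-0.4762) = 2.914 mol/dm³.
Y_D = C_D/C_{A0} = 2.914/5.58 = 0.522.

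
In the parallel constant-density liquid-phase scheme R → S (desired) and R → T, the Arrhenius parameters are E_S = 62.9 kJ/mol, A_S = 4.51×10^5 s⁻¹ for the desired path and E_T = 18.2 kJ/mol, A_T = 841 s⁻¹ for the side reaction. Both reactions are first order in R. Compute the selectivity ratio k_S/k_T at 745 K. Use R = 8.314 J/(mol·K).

Since both paths have the same order in R, the concentration cancels and S_{S/T} = k_S/k_T = (A_S/A_T)·exp[(E_T−E_S)/(RT)].
(E_T−E_S)/(RT) = (18.2−62.9)×10³/(8.314×745) = -44700/6194 = -7.217.
k_S/k_T = (4.51×10^5/841)·exp(-7.217) = 536.3 × 7.342×10^-4 = 0.394.

0.394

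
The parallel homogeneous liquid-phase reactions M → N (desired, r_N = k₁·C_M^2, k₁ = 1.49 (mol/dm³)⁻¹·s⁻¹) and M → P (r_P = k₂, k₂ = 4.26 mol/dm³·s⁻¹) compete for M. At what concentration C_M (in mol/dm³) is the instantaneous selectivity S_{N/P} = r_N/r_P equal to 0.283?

S_{N/P} = (k₁/k₂)·C_M^2 ⇒ C_M = (S·k₂/k₁)^(0.5).
= (0.283×4.26/1.49)^(0.5) = (0.8091)^(0.5) = 0.900 mol/dm³.

0.900 mol/dm³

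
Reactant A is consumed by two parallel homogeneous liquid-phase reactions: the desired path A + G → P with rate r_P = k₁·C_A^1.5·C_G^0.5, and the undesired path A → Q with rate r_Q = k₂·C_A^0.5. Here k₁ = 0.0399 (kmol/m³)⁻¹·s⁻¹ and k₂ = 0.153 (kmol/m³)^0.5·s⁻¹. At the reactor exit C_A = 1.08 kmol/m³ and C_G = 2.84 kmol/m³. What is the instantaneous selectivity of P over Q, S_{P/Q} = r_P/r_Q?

0.475

S_{P/Q} = r_P/r_Q = (k₁·C_A^1.5·C_G^0.5)/(k₂·C_A^0.5) = (k₁/k₂)·C_A·C_G^0.5.
= (0.0399×1.080^1.5×2.840^0.5) / (0.153×1.080^0.5) = 0.07547/0.1590 = 0.475.
Since the desired path is higher order in A, keeping C_A high (PFR or concentrated feed) favours P.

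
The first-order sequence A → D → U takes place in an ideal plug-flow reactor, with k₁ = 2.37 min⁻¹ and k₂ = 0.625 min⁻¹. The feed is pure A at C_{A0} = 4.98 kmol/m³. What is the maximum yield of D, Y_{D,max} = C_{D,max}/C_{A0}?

0.620

For a first-order series the maximum intermediate yield is C_{D,max}/C_{A0} = (k₁/k₂)^[k₂/(k₂−k₁)].
= (2.37/0.625)^(0.625/(0.625−2.37)) = (3.792)^(-0.3582) = 0.6204.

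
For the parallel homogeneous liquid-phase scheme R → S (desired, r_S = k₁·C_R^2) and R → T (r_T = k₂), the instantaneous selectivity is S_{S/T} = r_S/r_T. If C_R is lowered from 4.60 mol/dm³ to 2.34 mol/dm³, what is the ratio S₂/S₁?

S_{S/T} = (k₁/k₂)·C_R^2, so S₂/S₁ = (C_{R,2}/C_{R,1})^2.
= (2.34/4.60)^2 = (0.5087)^2 = 0.259.
Selectivity toward S falls as C_R falls — high-concentration operation is favoured.

0.259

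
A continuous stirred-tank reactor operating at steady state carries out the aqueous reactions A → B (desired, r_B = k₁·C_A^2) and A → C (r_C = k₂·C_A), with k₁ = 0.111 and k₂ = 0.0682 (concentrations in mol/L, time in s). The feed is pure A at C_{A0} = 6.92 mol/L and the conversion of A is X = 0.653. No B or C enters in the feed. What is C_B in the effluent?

Exit C_A = C_{A0}(1−X) = 6.92×0.347 = 2.401 mol/L.
In a CSTR the entire volume is at exit conditions, so r_B = 0.111×2.401^2 = 0.6400 and r_C = 0.0682×2.401 = 0.1638.
Fraction of consumed A going to B: r_B/(r_B+r_C) = 0.7963.
C_B = 0.7963·C_{A0}·X = 0.7963×6.92×0.653 = 3.60 mol/L.

3.60 mol/L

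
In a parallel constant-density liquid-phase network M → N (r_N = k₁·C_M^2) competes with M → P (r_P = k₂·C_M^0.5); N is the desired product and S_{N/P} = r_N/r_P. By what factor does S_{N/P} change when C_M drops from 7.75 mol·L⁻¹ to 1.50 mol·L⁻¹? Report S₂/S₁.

0.0851

S_{N/P} = (k₁/k₂)·C_M^1.5, so S₂/S₁ = (C_{M,2}/C_{M,1})^1.5.
= (1.50/7.75)^1.5 = (0.1935)^1.5 = 0.0851.
Selectivity toward N falls as C_M falls — high-concentration operation is favoured.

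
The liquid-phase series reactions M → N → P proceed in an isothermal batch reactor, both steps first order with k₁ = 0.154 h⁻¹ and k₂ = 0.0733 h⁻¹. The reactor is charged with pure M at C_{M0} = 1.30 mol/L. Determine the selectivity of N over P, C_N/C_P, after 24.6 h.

0.384

Solving the coupled first-order balances gives C_N(t) = [k₁/(k₂−k₁)]·C_{M0}·(e^(−k₁t) − e^(−k₂t)).
e^(−k₁t) = e^(−0.154×24.6) = e^(−3.788) = 0.02263; e^(−k₂t) = e^(−1.803) = 0.1648.
C_N = 0.154×1.30/(0.0733−0.154) × (0.02263−0.1648) = (-2.481)×(-0.1421) = 0.3526 mol/L.
C_M = C_{M0}e^(−k₁t) = 0.02942 mol/L, so C_P = C_{M0}−C_M−C_N = 0.9180 mol/L; C_N/C_P = 0.384.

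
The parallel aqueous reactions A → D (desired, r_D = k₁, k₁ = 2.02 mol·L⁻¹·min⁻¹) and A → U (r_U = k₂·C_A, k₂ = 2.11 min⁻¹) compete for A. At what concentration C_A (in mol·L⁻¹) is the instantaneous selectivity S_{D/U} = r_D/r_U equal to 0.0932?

S_{D/U} = (k₁/k₂)·C_A⁻¹ ⇒ C_A = (S·k₂/k₁)^(-1).
= (0.0932×2.11/2.02)^(-1) = (0.09735)^(-1) = 10.3 mol·L⁻¹.

10.3 mol·L⁻¹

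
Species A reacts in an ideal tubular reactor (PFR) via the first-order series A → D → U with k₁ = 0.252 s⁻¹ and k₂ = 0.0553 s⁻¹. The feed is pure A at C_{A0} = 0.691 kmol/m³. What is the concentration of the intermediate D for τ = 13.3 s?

For first-order series with pure A initially, C_D(τ) = k₁C_{A0}/(k₂−k₁)·(e^(−k₁τ) − e^(−k₂τ)).
e^(−k₁τ) = e^(−0.252×13.3) = e^(−3.352) = 0.03503; e^(−k₂τ) = e^(−0.7355) = 0.4793.
C_D = 0.252×0.691/(0.0553−0.252) × (0.03503−0.4793) = (-0.8853)×(-0.4442) = 0.3933 kmol/m³.

0.393 kmol/m³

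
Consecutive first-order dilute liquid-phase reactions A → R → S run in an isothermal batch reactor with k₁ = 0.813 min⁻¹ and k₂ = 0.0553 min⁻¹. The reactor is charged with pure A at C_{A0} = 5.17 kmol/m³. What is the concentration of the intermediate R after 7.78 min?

Solving the coupled first-order balances gives C_R(t) = [k₁/(k₂−k₁)]·C_{A0}·(e^(−k₁t) − e^(−k₂t)).
e^(−k₁t) = e^(−0.813×7.78) = e^(−6.325) = 0.001791; e^(−k₂t) = e^(−0.4302) = 0.6504.
C_R = 0.813×5.17/(0.0553−0.813) × (0.001791−0.6504) = (-5.547)×(-0.6486) = 3.598 kmol/m³.

3.60 kmol/m³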